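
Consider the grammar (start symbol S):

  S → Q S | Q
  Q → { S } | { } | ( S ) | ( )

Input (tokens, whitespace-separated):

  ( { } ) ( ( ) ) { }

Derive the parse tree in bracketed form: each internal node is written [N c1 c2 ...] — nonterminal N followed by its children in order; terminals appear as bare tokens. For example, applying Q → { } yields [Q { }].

S
Q S
( S ) S
( Q ) S
( { } ) S
( { } ) Q S
( { } ) ( S ) S
( { } ) ( Q ) S
( { } ) ( ( ) ) S
( { } ) ( ( ) ) Q
( { } ) ( ( ) ) { }

[S [Q ( [S [Q { }]] )] [S [Q ( [S [Q ( )]] )] [S [Q { }]]]]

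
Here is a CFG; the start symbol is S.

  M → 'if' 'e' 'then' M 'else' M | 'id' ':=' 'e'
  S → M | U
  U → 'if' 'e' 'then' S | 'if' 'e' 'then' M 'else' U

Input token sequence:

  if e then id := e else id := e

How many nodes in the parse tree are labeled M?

[S [M if e then [M id := e] else [M id := e]]]

3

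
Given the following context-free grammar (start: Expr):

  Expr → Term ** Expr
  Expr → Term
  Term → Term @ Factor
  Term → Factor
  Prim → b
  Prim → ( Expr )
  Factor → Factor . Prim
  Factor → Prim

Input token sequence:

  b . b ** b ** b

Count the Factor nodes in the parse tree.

4

[Expr [Term [Factor [Factor [Prim b]] . [Prim b]]] ** [Expr [Term [Factor [Prim b]]] ** [Expr [Term [Factor [Prim b]]]]]]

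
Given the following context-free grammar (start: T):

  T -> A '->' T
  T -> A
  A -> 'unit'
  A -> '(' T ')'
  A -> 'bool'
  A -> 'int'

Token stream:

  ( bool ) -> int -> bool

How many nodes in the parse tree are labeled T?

4

[T [A ( [T [A bool]] )] -> [T [A int] -> [T [A bool]]]]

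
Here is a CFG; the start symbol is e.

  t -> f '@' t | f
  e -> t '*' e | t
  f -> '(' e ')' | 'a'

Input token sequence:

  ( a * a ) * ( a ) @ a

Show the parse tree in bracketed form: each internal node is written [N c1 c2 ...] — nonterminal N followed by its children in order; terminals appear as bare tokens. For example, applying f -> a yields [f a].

e
t * e
f * e
( e ) * e
( t * e ) * e
( f * e ) * e
( a * e ) * e
( a * t ) * e
( a * f ) * e
( a * a ) * e
( a * a ) * t
( a * a ) * f @ t
( a * a ) * ( e ) @ t
( a * a ) * ( t ) @ t
( a * a ) * ( f ) @ t
( a * a ) * ( a ) @ t
( a * a ) * ( a ) @ f
( a * a ) * ( a ) @ a

[e [t [f ( [e [t [f a]] * [e [t [f a]]]] )]] * [e [t [f ( [e [t [f a]]] )] @ [t [f a]]]]]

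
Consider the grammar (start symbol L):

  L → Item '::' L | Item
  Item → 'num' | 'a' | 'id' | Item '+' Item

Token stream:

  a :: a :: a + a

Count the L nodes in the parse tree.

3

[L [Item a] :: [L [Item a] :: [L [Item [Item a] + [Item a]]]]]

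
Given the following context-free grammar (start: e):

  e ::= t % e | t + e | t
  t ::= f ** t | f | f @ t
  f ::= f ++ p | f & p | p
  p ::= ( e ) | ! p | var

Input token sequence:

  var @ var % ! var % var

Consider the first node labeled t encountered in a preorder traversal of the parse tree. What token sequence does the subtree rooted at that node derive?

var @ var

[e [t [f [p var]] @ [t [f [p var]]]] % [e [t [f [p ! [p var]]]] % [e [t [f [p var]]]]]]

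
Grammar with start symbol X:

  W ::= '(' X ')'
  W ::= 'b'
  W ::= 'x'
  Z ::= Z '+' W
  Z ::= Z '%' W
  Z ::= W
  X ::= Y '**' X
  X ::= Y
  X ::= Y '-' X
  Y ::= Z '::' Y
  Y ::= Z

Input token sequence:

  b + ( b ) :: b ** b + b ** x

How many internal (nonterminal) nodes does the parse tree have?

23

[X [Y [Z [Z [W b]] + [W ( [X [Y [Z [W b]]]] )]] :: [Y [Z [W b]]]] ** [X [Y [Z [Z [W b]] + [W b]]] ** [X [Y [Z [W x]]]]]]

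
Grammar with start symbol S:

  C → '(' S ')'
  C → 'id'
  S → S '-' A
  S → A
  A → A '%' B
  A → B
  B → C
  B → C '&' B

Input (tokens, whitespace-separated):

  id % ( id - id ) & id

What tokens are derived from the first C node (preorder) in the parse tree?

[S [A [A [B [C id]]] % [B [C ( [S [S [A [B [C id]]]] - [A [B [C id]]]] )] & [B [C id]]]]]

id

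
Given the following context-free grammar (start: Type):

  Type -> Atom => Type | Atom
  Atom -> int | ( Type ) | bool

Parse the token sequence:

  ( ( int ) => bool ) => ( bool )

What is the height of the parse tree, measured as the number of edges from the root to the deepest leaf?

[Type [Atom ( [Type [Atom ( [Type [Atom int]] )] => [Type [Atom bool]]] )] => [Type [Atom ( [Type [Atom bool]] )]]]

6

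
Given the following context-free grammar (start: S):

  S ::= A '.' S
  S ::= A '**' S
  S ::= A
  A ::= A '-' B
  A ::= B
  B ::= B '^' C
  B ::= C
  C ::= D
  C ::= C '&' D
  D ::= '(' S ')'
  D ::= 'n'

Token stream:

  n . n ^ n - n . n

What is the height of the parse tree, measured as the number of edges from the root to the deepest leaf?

8

[S [A [B [C [D n]]]] . [S [A [A [B [B [C [D n]]] ^ [C [D n]]]] - [B [C [D n]]]] . [S [A [B [C [D n]]]]]]]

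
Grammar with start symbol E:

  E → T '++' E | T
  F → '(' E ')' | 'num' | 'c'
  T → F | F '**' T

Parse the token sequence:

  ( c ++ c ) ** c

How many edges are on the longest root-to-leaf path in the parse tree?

[E [T [F ( [E [T [F c]] ++ [E [T [F c]]]] )] ** [T [F c]]]]

7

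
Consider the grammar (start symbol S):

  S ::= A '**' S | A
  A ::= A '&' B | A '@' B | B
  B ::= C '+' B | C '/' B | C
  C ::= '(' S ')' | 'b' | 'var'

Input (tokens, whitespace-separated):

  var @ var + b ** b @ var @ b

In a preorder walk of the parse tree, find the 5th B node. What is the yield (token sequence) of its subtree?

[S [A [A [B [C var]]] @ [B [C var] + [B [C b]]]] ** [S [A [A [A [B [C b]]] @ [B [C var]]] @ [B [C b]]]]]

var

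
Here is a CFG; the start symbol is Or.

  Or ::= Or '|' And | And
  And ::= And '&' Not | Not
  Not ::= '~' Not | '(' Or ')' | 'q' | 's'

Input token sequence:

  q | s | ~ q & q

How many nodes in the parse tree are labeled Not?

[Or [Or [Or [And [Not q]]] | [And [Not s]]] | [And [And [Not ~ [Not q]]] & [Not q]]]

5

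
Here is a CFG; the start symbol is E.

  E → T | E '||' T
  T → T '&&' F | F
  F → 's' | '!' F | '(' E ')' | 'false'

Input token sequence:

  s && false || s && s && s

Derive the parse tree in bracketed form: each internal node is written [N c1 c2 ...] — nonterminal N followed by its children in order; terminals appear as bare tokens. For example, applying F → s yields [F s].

[E [E [T [T [F s]] && [F false]]] || [T [T [T [F s]] && [F s]] && [F s]]]

E
E || T
T || T
T && F || T
F && F || T
s && F || T
s && false || T
s && false || T && F
s && false || T && F && F
s && false || F && F && F
s && false || s && F && F
s && false || s && s && F
s && false || s && s && s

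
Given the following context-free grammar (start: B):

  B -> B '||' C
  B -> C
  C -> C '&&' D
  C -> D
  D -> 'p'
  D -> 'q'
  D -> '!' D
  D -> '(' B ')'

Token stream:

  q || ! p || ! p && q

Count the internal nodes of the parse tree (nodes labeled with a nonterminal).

[B [B [B [C [D q]]] || [C [D ! [D p]]]] || [C [C [D ! [D p]]] && [D q]]]

13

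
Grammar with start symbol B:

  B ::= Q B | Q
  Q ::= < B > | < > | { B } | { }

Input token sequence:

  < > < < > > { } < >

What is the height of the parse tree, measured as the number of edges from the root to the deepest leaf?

[B [Q < >] [B [Q < [B [Q < >]] >] [B [Q { }] [B [Q < >]]]]]

5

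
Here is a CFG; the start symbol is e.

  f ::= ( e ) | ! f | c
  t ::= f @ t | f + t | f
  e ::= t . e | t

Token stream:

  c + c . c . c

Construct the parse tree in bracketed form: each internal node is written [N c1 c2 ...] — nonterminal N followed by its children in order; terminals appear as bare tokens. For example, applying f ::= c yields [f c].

[e [t [f c] + [t [f c]]] . [e [t [f c]] . [e [t [f c]]]]]

e
t . e
f + t . e
c + t . e
c + f . e
c + c . e
c + c . t . e
c + c . f . e
c + c . c . e
c + c . c . t
c + c . c . f
c + c . c . c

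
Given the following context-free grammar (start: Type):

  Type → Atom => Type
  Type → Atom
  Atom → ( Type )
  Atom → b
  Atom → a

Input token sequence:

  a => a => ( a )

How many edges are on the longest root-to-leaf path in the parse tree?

[Type [Atom a] => [Type [Atom a] => [Type [Atom ( [Type [Atom a]] )]]]]

6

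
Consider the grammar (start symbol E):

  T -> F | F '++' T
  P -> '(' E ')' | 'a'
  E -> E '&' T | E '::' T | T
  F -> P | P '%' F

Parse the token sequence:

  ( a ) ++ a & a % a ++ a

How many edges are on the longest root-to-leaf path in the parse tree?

9

[E [E [T [F [P ( [E [T [F [P a]]]] )]] ++ [T [F [P a]]]]] & [T [F [P a] % [F [P a]]] ++ [T [F [P a]]]]]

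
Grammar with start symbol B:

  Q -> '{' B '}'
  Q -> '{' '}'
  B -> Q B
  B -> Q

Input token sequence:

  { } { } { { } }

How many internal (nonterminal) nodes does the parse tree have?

8

[B [Q { }] [B [Q { }] [B [Q { [B [Q { }]] }]]]]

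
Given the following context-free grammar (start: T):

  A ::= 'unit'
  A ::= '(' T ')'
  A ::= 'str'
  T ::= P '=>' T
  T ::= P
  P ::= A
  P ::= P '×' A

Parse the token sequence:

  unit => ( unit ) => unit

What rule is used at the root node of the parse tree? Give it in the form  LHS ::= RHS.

[T [P [A unit]] => [T [P [A ( [T [P [A unit]]] )]] => [T [P [A unit]]]]]

T ::= P '=>' T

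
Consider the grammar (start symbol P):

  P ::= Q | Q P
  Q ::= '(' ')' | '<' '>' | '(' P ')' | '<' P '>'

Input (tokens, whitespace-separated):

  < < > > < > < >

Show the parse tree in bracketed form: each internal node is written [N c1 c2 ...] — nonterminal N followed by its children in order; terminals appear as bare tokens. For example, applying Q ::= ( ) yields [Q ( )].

P
Q P
< P > P
< Q > P
< < > > P
< < > > Q P
< < > > < > P
< < > > < > Q
< < > > < > < >

[P [Q < [P [Q < >]] >] [P [Q < >] [P [Q < >]]]]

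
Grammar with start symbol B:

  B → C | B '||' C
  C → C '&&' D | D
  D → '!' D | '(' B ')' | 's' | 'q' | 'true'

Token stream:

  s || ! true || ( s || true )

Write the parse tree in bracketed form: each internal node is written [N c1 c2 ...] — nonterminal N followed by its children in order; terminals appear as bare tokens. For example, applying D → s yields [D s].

B
B || C
B || C || C
C || C || C
D || C || C
s || C || C
s || D || C
s || ! D || C
s || ! true || C
s || ! true || D
s || ! true || ( B )
s || ! true || ( B || C )
s || ! true || ( C || C )
s || ! true || ( D || C )
s || ! true || ( s || C )
s || ! true || ( s || D )
s || ! true || ( s || true )

[B [B [B [C [D s]]] || [C [D ! [D true]]]] || [C [D ( [B [B [C [D s]]] || [C [D true]]] )]]]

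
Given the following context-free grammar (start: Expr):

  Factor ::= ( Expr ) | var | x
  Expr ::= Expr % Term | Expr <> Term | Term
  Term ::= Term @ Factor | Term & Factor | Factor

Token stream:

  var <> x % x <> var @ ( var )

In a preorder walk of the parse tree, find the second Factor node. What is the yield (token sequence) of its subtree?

[Expr [Expr [Expr [Expr [Term [Factor var]]] <> [Term [Factor x]]] % [Term [Factor x]]] <> [Term [Term [Factor var]] @ [Factor ( [Expr [Term [Factor var]]] )]]]

x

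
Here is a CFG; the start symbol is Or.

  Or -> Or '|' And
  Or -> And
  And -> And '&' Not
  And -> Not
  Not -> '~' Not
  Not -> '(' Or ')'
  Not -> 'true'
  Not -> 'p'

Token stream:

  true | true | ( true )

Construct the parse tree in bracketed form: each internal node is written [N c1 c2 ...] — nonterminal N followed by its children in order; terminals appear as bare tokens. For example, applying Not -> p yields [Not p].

Or
Or | And
Or | And | And
And | And | And
Not | And | And
true | And | And
true | Not | And
true | true | And
true | true | Not
true | true | ( Or )
true | true | ( And )
true | true | ( Not )
true | true | ( true )

[Or [Or [Or [And [Not true]]] | [And [Not true]]] | [And [Not ( [Or [And [Not true]]] )]]]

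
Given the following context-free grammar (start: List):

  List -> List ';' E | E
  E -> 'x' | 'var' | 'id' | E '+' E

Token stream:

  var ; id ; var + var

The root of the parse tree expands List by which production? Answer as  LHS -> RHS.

[List [List [List [E var]] ; [E id]] ; [E [E var] + [E var]]]

List -> List ';' E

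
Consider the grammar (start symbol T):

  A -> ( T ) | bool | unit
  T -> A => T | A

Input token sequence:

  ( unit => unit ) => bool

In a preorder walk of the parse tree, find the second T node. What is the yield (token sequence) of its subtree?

unit => unit

[T [A ( [T [A unit] => [T [A unit]]] )] => [T [A bool]]]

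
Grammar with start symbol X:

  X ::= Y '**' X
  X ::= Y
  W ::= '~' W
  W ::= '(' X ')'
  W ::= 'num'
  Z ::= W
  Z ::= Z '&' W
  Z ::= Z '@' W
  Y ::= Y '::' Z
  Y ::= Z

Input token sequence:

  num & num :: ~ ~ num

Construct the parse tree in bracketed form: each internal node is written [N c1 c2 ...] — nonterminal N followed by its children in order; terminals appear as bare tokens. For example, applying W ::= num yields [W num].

[X [Y [Y [Z [Z [W num]] & [W num]]] :: [Z [W ~ [W ~ [W num]]]]]]

X
Y
Y :: Z
Z :: Z
Z & W :: Z
W & W :: Z
num & W :: Z
num & num :: Z
num & num :: W
num & num :: ~ W
num & num :: ~ ~ W
num & num :: ~ ~ num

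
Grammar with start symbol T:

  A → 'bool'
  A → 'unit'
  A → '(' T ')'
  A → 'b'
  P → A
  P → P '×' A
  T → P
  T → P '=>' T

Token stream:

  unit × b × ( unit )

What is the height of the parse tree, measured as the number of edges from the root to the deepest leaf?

6

[T [P [P [P [A unit]] × [A b]] × [A ( [T [P [A unit]]] )]]]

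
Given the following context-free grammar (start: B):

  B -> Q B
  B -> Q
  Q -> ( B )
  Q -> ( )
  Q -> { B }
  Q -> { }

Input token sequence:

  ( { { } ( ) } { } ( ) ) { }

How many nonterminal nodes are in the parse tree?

14

[B [Q ( [B [Q { [B [Q { }] [B [Q ( )]]] }] [B [Q { }] [B [Q ( )]]]] )] [B [Q { }]]]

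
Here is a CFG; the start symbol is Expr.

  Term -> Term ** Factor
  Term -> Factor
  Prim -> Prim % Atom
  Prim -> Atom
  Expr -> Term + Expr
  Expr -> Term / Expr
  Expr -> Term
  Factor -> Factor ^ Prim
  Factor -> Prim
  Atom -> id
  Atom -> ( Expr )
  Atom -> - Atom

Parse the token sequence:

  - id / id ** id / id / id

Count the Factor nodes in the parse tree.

5

[Expr [Term [Factor [Prim [Atom - [Atom id]]]]] / [Expr [Term [Term [Factor [Prim [Atom id]]]] ** [Factor [Prim [Atom id]]]] / [Expr [Term [Factor [Prim [Atom id]]]] / [Expr [Term [Factor [Prim [Atom id]]]]]]]]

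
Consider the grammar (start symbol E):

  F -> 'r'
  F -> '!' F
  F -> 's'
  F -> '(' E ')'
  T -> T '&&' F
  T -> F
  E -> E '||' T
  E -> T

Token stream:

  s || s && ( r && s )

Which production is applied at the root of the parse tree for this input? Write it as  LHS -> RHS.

E -> E '||' T

[E [E [T [F s]]] || [T [T [F s]] && [F ( [E [T [T [F r]] && [F s]]] )]]]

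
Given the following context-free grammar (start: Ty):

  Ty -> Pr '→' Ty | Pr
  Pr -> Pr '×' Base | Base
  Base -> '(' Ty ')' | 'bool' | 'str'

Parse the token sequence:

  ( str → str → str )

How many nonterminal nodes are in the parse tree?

[Ty [Pr [Base ( [Ty [Pr [Base str]] → [Ty [Pr [Base str]] → [Ty [Pr [Base str]]]]] )]]]

12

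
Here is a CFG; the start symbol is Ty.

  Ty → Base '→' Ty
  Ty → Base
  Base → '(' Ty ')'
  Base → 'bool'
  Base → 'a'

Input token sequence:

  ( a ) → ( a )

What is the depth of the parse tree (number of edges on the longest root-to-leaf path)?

[Ty [Base ( [Ty [Base a]] )] → [Ty [Base ( [Ty [Base a]] )]]]

5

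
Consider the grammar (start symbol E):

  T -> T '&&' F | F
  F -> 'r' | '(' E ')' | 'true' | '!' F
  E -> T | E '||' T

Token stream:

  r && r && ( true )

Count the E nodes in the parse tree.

2

[E [T [T [T [F r]] && [F r]] && [F ( [E [T [F true]]] )]]]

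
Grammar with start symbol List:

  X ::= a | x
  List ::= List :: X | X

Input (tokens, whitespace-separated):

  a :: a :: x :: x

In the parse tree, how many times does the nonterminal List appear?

4

[List [List [List [List [X a]] :: [X a]] :: [X x]] :: [X x]]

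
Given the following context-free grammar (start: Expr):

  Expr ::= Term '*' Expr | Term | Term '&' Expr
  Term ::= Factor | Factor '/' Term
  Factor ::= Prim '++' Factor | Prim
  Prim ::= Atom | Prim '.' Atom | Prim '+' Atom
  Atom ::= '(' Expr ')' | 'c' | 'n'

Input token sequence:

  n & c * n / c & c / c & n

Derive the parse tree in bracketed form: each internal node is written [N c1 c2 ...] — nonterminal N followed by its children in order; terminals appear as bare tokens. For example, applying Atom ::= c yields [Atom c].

[Expr [Term [Factor [Prim [Atom n]]]] & [Expr [Term [Factor [Prim [Atom c]]]] * [Expr [Term [Factor [Prim [Atom n]]] / [Term [Factor [Prim [Atom c]]]]] & [Expr [Term [Factor [Prim [Atom c]]] / [Term [Factor [Prim [Atom c]]]]] & [Expr [Term [Factor [Prim [Atom n]]]]]]]]]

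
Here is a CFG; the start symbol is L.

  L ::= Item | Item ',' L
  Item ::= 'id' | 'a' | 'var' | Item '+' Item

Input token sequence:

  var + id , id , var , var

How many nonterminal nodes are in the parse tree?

[L [Item [Item var] + [Item id]] , [L [Item id] , [L [Item var] , [L [Item var]]]]]

10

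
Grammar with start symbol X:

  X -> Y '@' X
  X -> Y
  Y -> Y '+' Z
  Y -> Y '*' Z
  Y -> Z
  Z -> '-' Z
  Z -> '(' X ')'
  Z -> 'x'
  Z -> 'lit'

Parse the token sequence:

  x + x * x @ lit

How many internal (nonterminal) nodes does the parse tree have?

10

[X [Y [Y [Y [Z x]] + [Z x]] * [Z x]] @ [X [Y [Z lit]]]]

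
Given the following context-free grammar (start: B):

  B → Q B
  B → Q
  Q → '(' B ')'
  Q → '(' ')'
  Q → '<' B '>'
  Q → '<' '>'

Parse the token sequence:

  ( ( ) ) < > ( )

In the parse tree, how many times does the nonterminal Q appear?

4

[B [Q ( [B [Q ( )]] )] [B [Q < >] [B [Q ( )]]]]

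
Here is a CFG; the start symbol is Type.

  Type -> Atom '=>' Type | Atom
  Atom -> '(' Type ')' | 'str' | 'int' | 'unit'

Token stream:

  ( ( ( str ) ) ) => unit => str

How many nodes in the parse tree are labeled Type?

6

[Type [Atom ( [Type [Atom ( [Type [Atom ( [Type [Atom str]] )]] )]] )] => [Type [Atom unit] => [Type [Atom str]]]]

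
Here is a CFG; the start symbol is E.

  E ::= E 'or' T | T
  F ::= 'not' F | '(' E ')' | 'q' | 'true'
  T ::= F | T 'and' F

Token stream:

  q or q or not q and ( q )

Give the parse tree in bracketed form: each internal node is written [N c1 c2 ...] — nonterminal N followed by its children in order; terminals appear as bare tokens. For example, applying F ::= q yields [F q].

E
E or T
E or T or T
T or T or T
F or T or T
q or T or T
q or F or T
q or q or T
q or q or T and F
q or q or F and F
q or q or not F and F
q or q or not q and F
q or q or not q and ( E )
q or q or not q and ( T )
q or q or not q and ( F )
q or q or not q and ( q )

[E [E [E [T [F q]]] or [T [F q]]] or [T [T [F not [F q]]] and [F ( [E [T [F q]]] )]]]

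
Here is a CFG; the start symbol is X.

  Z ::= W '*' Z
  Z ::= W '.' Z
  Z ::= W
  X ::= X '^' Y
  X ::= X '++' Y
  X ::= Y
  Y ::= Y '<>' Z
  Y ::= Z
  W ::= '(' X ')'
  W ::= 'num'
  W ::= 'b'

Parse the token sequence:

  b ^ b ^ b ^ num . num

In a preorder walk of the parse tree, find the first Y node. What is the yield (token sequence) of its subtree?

[X [X [X [X [Y [Z [W b]]]] ^ [Y [Z [W b]]]] ^ [Y [Z [W b]]]] ^ [Y [Z [W num] . [Z [W num]]]]]

b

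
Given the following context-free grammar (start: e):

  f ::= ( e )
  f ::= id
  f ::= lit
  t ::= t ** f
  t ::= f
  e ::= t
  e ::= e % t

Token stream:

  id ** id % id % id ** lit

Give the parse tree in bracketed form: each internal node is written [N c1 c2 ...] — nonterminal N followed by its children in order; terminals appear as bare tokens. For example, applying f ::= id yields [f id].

e
e % t
e % t % t
t % t % t
t ** f % t % t
f ** f % t % t
id ** f % t % t
id ** id % t % t
id ** id % f % t
id ** id % id % t
id ** id % id % t ** f
id ** id % id % f ** f
id ** id % id % id ** f
id ** id % id % id ** lit

[e [e [e [t [t [f id]] ** [f id]]] % [t [f id]]] % [t [t [f id]] ** [f lit]]]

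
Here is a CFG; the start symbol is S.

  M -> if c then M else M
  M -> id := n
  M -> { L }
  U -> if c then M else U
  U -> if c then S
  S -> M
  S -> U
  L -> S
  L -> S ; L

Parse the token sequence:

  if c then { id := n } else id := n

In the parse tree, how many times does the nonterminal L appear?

1

[S [M if c then [M { [L [S [M id := n]]] }] else [M id := n]]]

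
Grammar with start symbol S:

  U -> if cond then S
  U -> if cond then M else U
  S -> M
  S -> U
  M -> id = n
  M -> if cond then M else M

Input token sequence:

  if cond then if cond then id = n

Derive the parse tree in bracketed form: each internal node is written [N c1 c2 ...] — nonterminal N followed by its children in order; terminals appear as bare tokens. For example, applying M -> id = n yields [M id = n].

[S [U if cond then [S [U if cond then [S [M id = n]]]]]]

S
U
if cond then S
if cond then U
if cond then if cond then S
if cond then if cond then M
if cond then if cond then id = n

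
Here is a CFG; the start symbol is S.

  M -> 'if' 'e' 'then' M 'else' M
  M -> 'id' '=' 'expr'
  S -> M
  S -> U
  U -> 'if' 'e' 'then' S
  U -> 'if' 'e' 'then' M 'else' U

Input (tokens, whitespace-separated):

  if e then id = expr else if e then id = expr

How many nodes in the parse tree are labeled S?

[S [U if e then [M id = expr] else [U if e then [S [M id = expr]]]]]

2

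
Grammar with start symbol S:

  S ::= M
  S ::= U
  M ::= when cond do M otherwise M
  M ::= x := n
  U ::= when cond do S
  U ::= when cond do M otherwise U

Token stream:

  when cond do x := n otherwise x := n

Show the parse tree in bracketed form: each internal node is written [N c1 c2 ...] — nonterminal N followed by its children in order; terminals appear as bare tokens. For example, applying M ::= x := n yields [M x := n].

S
M
when cond do M otherwise M
when cond do x := n otherwise M
when cond do x := n otherwise x := n

[S [M when cond do [M x := n] otherwise [M x := n]]]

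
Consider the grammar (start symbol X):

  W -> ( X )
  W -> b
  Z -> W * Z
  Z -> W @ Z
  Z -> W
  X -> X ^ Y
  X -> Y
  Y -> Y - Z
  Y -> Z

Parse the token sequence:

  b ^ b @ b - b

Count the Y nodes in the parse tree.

[X [X [Y [Z [W b]]]] ^ [Y [Y [Z [W b] @ [Z [W b]]]] - [Z [W b]]]]

3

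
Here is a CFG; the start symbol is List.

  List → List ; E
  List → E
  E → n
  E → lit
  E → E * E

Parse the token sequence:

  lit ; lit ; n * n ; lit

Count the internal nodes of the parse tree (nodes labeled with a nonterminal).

[List [List [List [List [E lit]] ; [E lit]] ; [E [E n] * [E n]]] ; [E lit]]

10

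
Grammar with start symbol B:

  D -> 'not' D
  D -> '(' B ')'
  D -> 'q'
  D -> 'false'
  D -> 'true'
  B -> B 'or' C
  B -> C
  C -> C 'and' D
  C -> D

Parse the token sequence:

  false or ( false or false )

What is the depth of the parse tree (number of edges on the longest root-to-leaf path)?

7

[B [B [C [D false]]] or [C [D ( [B [B [C [D false]]] or [C [D false]]] )]]]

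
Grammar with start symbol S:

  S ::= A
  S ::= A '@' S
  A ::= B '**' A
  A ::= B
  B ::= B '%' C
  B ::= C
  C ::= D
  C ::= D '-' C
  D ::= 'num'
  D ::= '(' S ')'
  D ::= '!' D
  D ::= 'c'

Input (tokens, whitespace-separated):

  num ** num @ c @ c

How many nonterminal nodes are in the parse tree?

19

[S [A [B [C [D num]]] ** [A [B [C [D num]]]]] @ [S [A [B [C [D c]]]] @ [S [A [B [C [D c]]]]]]]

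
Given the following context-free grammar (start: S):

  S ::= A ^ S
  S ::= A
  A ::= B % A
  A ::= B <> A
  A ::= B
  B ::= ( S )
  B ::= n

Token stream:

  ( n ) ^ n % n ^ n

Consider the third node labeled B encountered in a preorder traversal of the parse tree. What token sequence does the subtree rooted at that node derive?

n

[S [A [B ( [S [A [B n]]] )]] ^ [S [A [B n] % [A [B n]]] ^ [S [A [B n]]]]]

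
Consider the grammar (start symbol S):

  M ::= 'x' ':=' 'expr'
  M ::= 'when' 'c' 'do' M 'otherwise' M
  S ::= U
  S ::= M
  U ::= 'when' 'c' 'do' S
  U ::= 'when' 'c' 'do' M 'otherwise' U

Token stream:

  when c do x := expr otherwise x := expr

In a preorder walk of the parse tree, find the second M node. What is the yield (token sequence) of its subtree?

[S [M when c do [M x := expr] otherwise [M x := expr]]]

x := expr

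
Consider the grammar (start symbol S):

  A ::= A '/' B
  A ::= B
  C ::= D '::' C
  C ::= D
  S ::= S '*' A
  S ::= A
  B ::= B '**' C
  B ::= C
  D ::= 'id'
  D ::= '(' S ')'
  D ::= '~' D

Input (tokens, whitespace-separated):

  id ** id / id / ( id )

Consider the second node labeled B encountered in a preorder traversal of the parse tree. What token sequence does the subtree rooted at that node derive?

[S [A [A [A [B [B [C [D id]]] ** [C [D id]]]] / [B [C [D id]]]] / [B [C [D ( [S [A [B [C [D id]]]]] )]]]]]

id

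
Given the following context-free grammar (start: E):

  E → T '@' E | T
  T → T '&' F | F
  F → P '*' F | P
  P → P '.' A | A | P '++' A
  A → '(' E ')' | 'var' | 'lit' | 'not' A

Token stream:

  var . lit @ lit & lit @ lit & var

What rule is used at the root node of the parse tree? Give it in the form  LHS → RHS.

[E [T [F [P [P [A var]] . [A lit]]]] @ [E [T [T [F [P [A lit]]]] & [F [P [A lit]]]] @ [E [T [T [F [P [A lit]]]] & [F [P [A var]]]]]]]

E → T '@' E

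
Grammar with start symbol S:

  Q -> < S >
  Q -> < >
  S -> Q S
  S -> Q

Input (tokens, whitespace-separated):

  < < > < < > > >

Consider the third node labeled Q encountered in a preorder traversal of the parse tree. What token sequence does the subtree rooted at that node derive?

< < > >

[S [Q < [S [Q < >] [S [Q < [S [Q < >]] >]]] >]]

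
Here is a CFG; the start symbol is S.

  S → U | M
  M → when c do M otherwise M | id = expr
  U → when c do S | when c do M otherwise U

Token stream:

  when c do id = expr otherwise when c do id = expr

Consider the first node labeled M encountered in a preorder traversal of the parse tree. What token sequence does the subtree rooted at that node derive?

id = expr

[S [U when c do [M id = expr] otherwise [U when c do [S [M id = expr]]]]]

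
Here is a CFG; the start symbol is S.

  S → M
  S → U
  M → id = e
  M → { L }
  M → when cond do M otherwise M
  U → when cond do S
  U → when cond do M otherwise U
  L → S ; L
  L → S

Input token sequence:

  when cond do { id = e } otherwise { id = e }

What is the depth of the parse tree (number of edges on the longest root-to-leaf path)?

6

[S [M when cond do [M { [L [S [M id = e]]] }] otherwise [M { [L [S [M id = e]]] }]]]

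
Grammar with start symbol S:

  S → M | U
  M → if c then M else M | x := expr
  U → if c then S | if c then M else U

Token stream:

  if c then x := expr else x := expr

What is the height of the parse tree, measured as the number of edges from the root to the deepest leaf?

3

[S [M if c then [M x := expr] else [M x := expr]]]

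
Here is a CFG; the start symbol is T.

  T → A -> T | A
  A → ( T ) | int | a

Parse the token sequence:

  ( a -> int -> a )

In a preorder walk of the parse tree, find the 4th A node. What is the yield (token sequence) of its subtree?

[T [A ( [T [A a] -> [T [A int] -> [T [A a]]]] )]]

a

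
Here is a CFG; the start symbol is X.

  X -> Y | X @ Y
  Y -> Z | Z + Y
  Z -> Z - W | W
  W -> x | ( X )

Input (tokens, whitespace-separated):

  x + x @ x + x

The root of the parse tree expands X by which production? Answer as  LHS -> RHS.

X -> X @ Y

[X [X [Y [Z [W x]] + [Y [Z [W x]]]]] @ [Y [Z [W x]] + [Y [Z [W x]]]]]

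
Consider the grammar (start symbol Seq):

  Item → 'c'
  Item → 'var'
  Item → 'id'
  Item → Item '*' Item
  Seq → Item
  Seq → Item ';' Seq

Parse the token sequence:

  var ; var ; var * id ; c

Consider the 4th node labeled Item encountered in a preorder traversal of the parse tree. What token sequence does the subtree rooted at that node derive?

var

[Seq [Item var] ; [Seq [Item var] ; [Seq [Item [Item var] * [Item id]] ; [Seq [Item c]]]]]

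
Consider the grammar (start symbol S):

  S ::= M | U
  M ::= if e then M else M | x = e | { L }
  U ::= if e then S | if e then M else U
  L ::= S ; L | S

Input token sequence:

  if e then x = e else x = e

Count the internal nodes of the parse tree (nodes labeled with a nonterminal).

4

[S [M if e then [M x = e] else [M x = e]]]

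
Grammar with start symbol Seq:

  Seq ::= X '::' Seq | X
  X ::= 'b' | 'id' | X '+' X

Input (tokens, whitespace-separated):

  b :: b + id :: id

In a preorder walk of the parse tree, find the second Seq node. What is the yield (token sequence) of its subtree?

[Seq [X b] :: [Seq [X [X b] + [X id]] :: [Seq [X id]]]]

b + id :: id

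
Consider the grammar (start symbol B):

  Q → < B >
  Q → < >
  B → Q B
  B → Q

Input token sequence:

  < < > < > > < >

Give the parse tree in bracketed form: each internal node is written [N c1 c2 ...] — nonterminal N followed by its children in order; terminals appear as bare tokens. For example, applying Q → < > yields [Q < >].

[B [Q < [B [Q < >] [B [Q < >]]] >] [B [Q < >]]]

B
Q B
< B > B
< Q B > B
< < > B > B
< < > Q > B
< < > < > > B
< < > < > > Q
< < > < > > < >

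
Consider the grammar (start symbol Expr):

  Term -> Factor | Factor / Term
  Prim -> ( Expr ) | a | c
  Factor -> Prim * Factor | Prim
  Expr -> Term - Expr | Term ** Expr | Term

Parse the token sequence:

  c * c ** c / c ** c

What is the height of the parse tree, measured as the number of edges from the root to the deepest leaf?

6

[Expr [Term [Factor [Prim c] * [Factor [Prim c]]]] ** [Expr [Term [Factor [Prim c]] / [Term [Factor [Prim c]]]] ** [Expr [Term [Factor [Prim c]]]]]]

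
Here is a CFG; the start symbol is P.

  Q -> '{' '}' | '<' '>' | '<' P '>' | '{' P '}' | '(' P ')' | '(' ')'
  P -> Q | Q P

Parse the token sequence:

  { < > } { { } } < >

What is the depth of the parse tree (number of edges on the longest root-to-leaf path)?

5

[P [Q { [P [Q < >]] }] [P [Q { [P [Q { }]] }] [P [Q < >]]]]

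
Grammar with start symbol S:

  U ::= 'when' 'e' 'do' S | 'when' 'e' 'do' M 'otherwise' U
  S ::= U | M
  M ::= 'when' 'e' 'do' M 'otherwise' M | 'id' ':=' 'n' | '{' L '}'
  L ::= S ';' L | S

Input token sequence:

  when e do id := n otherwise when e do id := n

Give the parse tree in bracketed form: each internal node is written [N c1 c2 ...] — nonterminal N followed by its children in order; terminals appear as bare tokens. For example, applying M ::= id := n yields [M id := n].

[S [U when e do [M id := n] otherwise [U when e do [S [M id := n]]]]]

S
U
when e do M otherwise U
when e do id := n otherwise U
when e do id := n otherwise when e do S
when e do id := n otherwise when e do M
when e do id := n otherwise when e do id := n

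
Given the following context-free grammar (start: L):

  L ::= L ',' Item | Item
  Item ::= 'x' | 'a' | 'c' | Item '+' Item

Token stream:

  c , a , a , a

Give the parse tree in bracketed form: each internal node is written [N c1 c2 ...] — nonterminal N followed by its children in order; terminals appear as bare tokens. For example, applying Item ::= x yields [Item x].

L
L , Item
L , Item , Item
L , Item , Item , Item
Item , Item , Item , Item
c , Item , Item , Item
c , a , Item , Item
c , a , a , Item
c , a , a , a

[L [L [L [L [Item c]] , [Item a]] , [Item a]] , [Item a]]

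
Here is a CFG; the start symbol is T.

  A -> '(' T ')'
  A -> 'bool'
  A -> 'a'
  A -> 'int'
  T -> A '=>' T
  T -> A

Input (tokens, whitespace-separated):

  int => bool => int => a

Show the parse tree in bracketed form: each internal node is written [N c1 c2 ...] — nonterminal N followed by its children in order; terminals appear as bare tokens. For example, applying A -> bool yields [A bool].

T
A => T
int => T
int => A => T
int => bool => T
int => bool => A => T
int => bool => int => T
int => bool => int => A
int => bool => int => a

[T [A int] => [T [A bool] => [T [A int] => [T [A a]]]]]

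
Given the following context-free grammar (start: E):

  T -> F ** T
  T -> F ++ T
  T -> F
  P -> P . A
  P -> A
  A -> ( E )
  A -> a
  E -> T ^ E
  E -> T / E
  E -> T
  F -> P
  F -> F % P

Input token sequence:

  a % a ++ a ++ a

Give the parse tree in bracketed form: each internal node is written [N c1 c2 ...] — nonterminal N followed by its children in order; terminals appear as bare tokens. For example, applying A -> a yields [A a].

E
T
F ++ T
F % P ++ T
P % P ++ T
A % P ++ T
a % P ++ T
a % A ++ T
a % a ++ T
a % a ++ F ++ T
a % a ++ P ++ T
a % a ++ A ++ T
a % a ++ a ++ T
a % a ++ a ++ F
a % a ++ a ++ P
a % a ++ a ++ A
a % a ++ a ++ a

[E [T [F [F [P [A a]]] % [P [A a]]] ++ [T [F [P [A a]]] ++ [T [F [P [A a]]]]]]]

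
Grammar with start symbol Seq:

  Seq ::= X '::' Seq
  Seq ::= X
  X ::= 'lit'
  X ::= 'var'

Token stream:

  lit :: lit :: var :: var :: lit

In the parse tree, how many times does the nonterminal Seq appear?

5

[Seq [X lit] :: [Seq [X lit] :: [Seq [X var] :: [Seq [X var] :: [Seq [X lit]]]]]]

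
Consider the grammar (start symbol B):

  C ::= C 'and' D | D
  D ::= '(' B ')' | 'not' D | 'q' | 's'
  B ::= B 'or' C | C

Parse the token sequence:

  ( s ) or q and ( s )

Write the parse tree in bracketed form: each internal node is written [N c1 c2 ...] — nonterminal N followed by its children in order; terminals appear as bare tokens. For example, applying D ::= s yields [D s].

B
B or C
C or C
D or C
( B ) or C
( C ) or C
( D ) or C
( s ) or C
( s ) or C and D
( s ) or D and D
( s ) or q and D
( s ) or q and ( B )
( s ) or q and ( C )
( s ) or q and ( D )
( s ) or q and ( s )

[B [B [C [D ( [B [C [D s]]] )]]] or [C [C [D q]] and [D ( [B [C [D s]]] )]]]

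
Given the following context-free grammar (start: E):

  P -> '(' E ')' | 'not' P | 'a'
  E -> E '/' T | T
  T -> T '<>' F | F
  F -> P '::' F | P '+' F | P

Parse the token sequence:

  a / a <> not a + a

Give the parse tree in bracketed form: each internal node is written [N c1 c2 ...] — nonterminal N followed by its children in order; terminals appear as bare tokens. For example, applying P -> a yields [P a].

E
E / T
T / T
F / T
P / T
a / T
a / T <> F
a / F <> F
a / P <> F
a / a <> F
a / a <> P + F
a / a <> not P + F
a / a <> not a + F
a / a <> not a + P
a / a <> not a + a

[E [E [T [F [P a]]]] / [T [T [F [P a]]] <> [F [P not [P a]] + [F [P a]]]]]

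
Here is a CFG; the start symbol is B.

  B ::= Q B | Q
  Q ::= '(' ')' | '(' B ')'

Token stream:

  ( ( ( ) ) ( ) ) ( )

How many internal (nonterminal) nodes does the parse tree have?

10

[B [Q ( [B [Q ( [B [Q ( )]] )] [B [Q ( )]]] )] [B [Q ( )]]]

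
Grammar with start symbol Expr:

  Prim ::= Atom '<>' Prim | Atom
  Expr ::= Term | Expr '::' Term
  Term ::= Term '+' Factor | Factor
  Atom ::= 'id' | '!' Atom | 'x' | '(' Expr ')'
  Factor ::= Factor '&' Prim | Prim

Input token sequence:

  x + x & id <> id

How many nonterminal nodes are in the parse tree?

14

[Expr [Term [Term [Factor [Prim [Atom x]]]] + [Factor [Factor [Prim [Atom x]]] & [Prim [Atom id] <> [Prim [Atom id]]]]]]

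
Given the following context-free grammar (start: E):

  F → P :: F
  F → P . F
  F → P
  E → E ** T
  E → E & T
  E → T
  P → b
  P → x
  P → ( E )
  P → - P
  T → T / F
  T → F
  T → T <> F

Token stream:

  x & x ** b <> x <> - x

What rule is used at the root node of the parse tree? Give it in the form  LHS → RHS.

[E [E [E [T [F [P x]]]] & [T [F [P x]]]] ** [T [T [T [F [P b]]] <> [F [P x]]] <> [F [P - [P x]]]]]

E → E ** T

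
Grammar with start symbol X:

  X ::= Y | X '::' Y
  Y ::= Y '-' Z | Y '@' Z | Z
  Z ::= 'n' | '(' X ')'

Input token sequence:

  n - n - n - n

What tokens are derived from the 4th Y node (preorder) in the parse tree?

n

[X [Y [Y [Y [Y [Z n]] - [Z n]] - [Z n]] - [Z n]]]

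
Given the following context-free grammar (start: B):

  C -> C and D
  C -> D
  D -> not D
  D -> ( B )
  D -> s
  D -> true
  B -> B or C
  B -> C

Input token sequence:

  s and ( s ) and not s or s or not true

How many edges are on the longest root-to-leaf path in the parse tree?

[B [B [B [C [C [C [D s]] and [D ( [B [C [D s]]] )]] and [D not [D s]]]] or [C [D s]]] or [C [D not [D true]]]]

9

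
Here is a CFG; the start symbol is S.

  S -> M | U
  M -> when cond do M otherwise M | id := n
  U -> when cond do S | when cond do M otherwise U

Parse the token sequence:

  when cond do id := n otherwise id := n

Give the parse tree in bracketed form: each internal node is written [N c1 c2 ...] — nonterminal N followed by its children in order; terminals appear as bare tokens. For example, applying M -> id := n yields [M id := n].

[S [M when cond do [M id := n] otherwise [M id := n]]]

S
M
when cond do M otherwise M
when cond do id := n otherwise M
when cond do id := n otherwise id := n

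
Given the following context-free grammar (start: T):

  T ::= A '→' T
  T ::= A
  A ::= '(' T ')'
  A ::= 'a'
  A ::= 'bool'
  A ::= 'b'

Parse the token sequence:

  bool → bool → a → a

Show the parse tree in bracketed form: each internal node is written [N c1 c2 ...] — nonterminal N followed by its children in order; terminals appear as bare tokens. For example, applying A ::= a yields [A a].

T
A → T
bool → T
bool → A → T
bool → bool → T
bool → bool → A → T
bool → bool → a → T
bool → bool → a → A
bool → bool → a → a

[T [A bool] → [T [A bool] → [T [A a] → [T [A a]]]]]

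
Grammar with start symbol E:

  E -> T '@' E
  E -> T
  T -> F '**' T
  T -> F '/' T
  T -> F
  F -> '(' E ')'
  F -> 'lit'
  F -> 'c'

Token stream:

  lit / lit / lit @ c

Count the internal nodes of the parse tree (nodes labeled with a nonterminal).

10

[E [T [F lit] / [T [F lit] / [T [F lit]]]] @ [E [T [F c]]]]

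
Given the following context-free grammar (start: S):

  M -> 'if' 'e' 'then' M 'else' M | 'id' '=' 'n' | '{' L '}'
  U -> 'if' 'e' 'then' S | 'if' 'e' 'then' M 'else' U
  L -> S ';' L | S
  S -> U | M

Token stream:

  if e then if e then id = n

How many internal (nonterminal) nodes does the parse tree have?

[S [U if e then [S [U if e then [S [M id = n]]]]]]

6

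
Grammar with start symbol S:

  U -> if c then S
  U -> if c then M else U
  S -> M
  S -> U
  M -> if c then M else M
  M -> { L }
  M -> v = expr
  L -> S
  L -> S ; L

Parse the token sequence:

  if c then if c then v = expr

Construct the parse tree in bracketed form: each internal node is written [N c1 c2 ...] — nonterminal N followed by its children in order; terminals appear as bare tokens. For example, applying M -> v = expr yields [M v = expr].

[S [U if c then [S [U if c then [S [M v = expr]]]]]]

S
U
if c then S
if c then U
if c then if c then S
if c then if c then M
if c then if c then v = expr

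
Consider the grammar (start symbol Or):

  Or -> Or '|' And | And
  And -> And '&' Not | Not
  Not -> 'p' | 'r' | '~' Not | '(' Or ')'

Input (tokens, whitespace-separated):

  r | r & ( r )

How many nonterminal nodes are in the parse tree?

11

[Or [Or [And [Not r]]] | [And [And [Not r]] & [Not ( [Or [And [Not r]]] )]]]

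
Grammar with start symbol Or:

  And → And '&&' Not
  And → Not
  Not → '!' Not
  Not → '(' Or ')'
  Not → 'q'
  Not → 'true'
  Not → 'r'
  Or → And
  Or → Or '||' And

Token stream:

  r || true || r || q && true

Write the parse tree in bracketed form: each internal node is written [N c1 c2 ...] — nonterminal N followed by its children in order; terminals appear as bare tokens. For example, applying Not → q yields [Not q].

Or
Or || And
Or || And || And
Or || And || And || And
And || And || And || And
Not || And || And || And
r || And || And || And
r || Not || And || And
r || true || And || And
r || true || Not || And
r || true || r || And
r || true || r || And && Not
r || true || r || Not && Not
r || true || r || q && Not
r || true || r || q && true

[Or [Or [Or [Or [And [Not r]]] || [And [Not true]]] || [And [Not r]]] || [And [And [Not q]] && [Not true]]]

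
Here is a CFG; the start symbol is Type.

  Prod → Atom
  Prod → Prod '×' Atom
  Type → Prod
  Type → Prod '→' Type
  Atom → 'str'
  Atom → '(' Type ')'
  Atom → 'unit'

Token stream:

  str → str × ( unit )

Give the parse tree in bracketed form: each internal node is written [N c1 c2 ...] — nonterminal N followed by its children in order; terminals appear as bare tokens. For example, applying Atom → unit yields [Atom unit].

[Type [Prod [Atom str]] → [Type [Prod [Prod [Atom str]] × [Atom ( [Type [Prod [Atom unit]]] )]]]]

Type
Prod → Type
Atom → Type
str → Type
str → Prod
str → Prod × Atom
str → Atom × Atom
str → str × Atom
str → str × ( Type )
str → str × ( Prod )
str → str × ( Atom )
str → str × ( unit )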